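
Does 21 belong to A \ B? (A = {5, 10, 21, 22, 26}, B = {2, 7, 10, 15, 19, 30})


A = {5, 10, 21, 22, 26}, B = {2, 7, 10, 15, 19, 30}
A \ B = elements in A but not in B
A \ B = {5, 21, 22, 26}
Checking if 21 ∈ A \ B
21 is in A \ B → True

21 ∈ A \ B


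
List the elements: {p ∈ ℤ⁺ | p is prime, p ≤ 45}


Checking each candidate:
Condition: primes ≤ 45
Result = {2, 3, 5, 7, 11, 13, 17, 19, 23, 29, 31, 37, 41, 43}

{2, 3, 5, 7, 11, 13, 17, 19, 23, 29, 31, 37, 41, 43}


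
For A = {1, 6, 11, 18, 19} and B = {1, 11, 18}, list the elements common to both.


A ∩ B = elements in both A and B
A = {1, 6, 11, 18, 19}
B = {1, 11, 18}
A ∩ B = {1, 11, 18}

A ∩ B = {1, 11, 18}


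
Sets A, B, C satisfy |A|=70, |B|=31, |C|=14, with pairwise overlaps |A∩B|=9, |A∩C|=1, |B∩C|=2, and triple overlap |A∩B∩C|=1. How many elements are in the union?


|A∪B∪C| = |A|+|B|+|C| - |A∩B|-|A∩C|-|B∩C| + |A∩B∩C|
= 70+31+14 - 9-1-2 + 1
= 115 - 12 + 1
= 104

|A ∪ B ∪ C| = 104


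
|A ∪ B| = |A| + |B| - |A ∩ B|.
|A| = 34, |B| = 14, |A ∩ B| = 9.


|A ∪ B| = |A| + |B| - |A ∩ B|
= 34 + 14 - 9
= 39

|A ∪ B| = 39


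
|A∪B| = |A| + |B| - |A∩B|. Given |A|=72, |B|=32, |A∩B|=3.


|A ∪ B| = |A| + |B| - |A ∩ B|
= 72 + 32 - 3
= 101

|A ∪ B| = 101


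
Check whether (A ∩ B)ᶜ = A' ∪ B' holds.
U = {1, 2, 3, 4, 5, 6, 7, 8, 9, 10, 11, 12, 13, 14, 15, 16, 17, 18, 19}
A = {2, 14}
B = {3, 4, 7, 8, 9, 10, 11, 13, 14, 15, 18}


LHS: A ∩ B = {14}
(A ∩ B)' = U \ (A ∩ B) = {1, 2, 3, 4, 5, 6, 7, 8, 9, 10, 11, 12, 13, 15, 16, 17, 18, 19}
A' = {1, 3, 4, 5, 6, 7, 8, 9, 10, 11, 12, 13, 15, 16, 17, 18, 19}, B' = {1, 2, 5, 6, 12, 16, 17, 19}
Claimed RHS: A' ∪ B' = {1, 2, 3, 4, 5, 6, 7, 8, 9, 10, 11, 12, 13, 15, 16, 17, 18, 19}
Identity is VALID: LHS = RHS = {1, 2, 3, 4, 5, 6, 7, 8, 9, 10, 11, 12, 13, 15, 16, 17, 18, 19} ✓

Identity is valid. (A ∩ B)' = A' ∪ B' = {1, 2, 3, 4, 5, 6, 7, 8, 9, 10, 11, 12, 13, 15, 16, 17, 18, 19}


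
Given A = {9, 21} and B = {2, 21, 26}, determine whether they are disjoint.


Disjoint means A ∩ B = ∅.
A ∩ B = {21}
A ∩ B ≠ ∅, so A and B are NOT disjoint.

No, A and B are not disjoint (A ∩ B = {21})


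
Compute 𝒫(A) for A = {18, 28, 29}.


|A| = 3, so |P(A)| = 2^3 = 8
Enumerate subsets by cardinality (0 to 3):
∅, {18}, {28}, {29}, {18, 28}, {18, 29}, {28, 29}, {18, 28, 29}

P(A) has 8 subsets: ∅, {18}, {28}, {29}, {18, 28}, {18, 29}, {28, 29}, {18, 28, 29}


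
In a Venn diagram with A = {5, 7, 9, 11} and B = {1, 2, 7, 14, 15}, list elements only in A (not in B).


A = {5, 7, 9, 11}
B = {1, 2, 7, 14, 15}
Region: only in A (not in B)
Elements: {5, 9, 11}

Elements only in A (not in B): {5, 9, 11}


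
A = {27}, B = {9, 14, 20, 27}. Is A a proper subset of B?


A ⊂ B requires: A ⊆ B AND A ≠ B.
A ⊆ B? Yes
A = B? No
A ⊂ B: Yes (A is a proper subset of B)

Yes, A ⊂ B


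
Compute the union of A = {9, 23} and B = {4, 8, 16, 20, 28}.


A ∪ B = all elements in A or B (or both)
A = {9, 23}
B = {4, 8, 16, 20, 28}
A ∪ B = {4, 8, 9, 16, 20, 23, 28}

A ∪ B = {4, 8, 9, 16, 20, 23, 28}


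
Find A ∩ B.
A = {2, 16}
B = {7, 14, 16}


A ∩ B = elements in both A and B
A = {2, 16}
B = {7, 14, 16}
A ∩ B = {16}

A ∩ B = {16}


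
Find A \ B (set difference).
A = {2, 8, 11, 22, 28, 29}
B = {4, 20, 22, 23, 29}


A \ B = elements in A but not in B
A = {2, 8, 11, 22, 28, 29}
B = {4, 20, 22, 23, 29}
Remove from A any elements in B
A \ B = {2, 8, 11, 28}

A \ B = {2, 8, 11, 28}


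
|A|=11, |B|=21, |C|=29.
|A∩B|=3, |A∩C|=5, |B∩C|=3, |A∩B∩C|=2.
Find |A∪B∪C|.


|A∪B∪C| = |A|+|B|+|C| - |A∩B|-|A∩C|-|B∩C| + |A∩B∩C|
= 11+21+29 - 3-5-3 + 2
= 61 - 11 + 2
= 52

|A ∪ B ∪ C| = 52


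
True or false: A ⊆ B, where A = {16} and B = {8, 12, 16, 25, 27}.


A ⊆ B means every element of A is in B.
All elements of A are in B.
So A ⊆ B.

Yes, A ⊆ B


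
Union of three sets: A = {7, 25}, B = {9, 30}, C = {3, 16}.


A ∪ B = {7, 9, 25, 30}
(A ∪ B) ∪ C = {3, 7, 9, 16, 25, 30}

A ∪ B ∪ C = {3, 7, 9, 16, 25, 30}


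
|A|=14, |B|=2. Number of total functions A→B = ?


Each of |A| = 14 inputs maps to any of |B| = 2 outputs.
# functions = |B|^|A| = 2^14
= 16384

Number of functions = 16384


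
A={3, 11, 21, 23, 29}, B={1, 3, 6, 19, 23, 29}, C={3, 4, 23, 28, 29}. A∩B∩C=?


A ∩ B = {3, 23, 29}
(A ∩ B) ∩ C = {3, 23, 29}

A ∩ B ∩ C = {3, 23, 29}


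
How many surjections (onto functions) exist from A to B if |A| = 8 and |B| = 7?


n = |A| = 8, k = |B| = 7. Surjections via inclusion-exclusion:
S(n,k) = Σ(-1)^i × C(k,i) × (k-i)^n, i=0 to k
i=0: (-1)^0×C(7,0)×7^8 = 5764801
i=1: (-1)^1×C(7,1)×6^8 = -11757312
i=2: (-1)^2×C(7,2)×5^8 = 8203125
i=3: (-1)^3×C(7,3)×4^8 = -2293760
i=4: (-1)^4×C(7,4)×3^8 = 229635
i=5: (-1)^5×C(7,5)×2^8 = -5376
i=6: (-1)^6×C(7,6)×1^8 = 7
i=7: (-1)^7×C(7,7)×0^8 = 0
Total = 141120

Number of surjections = 141120


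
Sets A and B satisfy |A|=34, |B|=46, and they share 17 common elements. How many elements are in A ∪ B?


|A ∪ B| = |A| + |B| - |A ∩ B|
= 34 + 46 - 17
= 63

|A ∪ B| = 63


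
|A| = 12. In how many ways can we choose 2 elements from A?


C(n,k) = n! / (k!(n-k)!)
C(12,2) = 12! / (2!10!)
= 66

C(12,2) = 66


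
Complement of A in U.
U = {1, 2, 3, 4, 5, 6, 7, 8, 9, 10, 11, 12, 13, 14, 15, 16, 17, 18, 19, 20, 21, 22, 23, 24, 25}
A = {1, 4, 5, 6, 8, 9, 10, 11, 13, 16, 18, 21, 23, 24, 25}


Aᶜ = U \ A = elements in U but not in A
U = {1, 2, 3, 4, 5, 6, 7, 8, 9, 10, 11, 12, 13, 14, 15, 16, 17, 18, 19, 20, 21, 22, 23, 24, 25}
A = {1, 4, 5, 6, 8, 9, 10, 11, 13, 16, 18, 21, 23, 24, 25}
Aᶜ = {2, 3, 7, 12, 14, 15, 17, 19, 20, 22}

Aᶜ = {2, 3, 7, 12, 14, 15, 17, 19, 20, 22}


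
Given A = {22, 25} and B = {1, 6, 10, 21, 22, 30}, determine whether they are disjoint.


Disjoint means A ∩ B = ∅.
A ∩ B = {22}
A ∩ B ≠ ∅, so A and B are NOT disjoint.

No, A and B are not disjoint (A ∩ B = {22})


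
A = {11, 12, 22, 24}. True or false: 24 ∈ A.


A = {11, 12, 22, 24}
Checking if 24 is in A
24 is in A → True

24 ∈ A


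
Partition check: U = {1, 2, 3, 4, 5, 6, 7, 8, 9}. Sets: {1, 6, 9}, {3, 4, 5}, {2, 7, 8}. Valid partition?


A partition requires: (1) non-empty parts, (2) pairwise disjoint, (3) union = U
Parts: {1, 6, 9}, {3, 4, 5}, {2, 7, 8}
Union of parts: {1, 2, 3, 4, 5, 6, 7, 8, 9}
U = {1, 2, 3, 4, 5, 6, 7, 8, 9}
All non-empty? True
Pairwise disjoint? True
Covers U? True

Yes, valid partition


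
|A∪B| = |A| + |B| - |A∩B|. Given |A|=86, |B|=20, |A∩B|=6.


|A ∪ B| = |A| + |B| - |A ∩ B|
= 86 + 20 - 6
= 100

|A ∪ B| = 100


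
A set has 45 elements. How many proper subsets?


Total subsets = 2^n = 2^45 = 35184372088832
Proper subsets exclude the set itself: 2^n - 1
= 35184372088832 - 1
= 35184372088831

Number of proper subsets = 35184372088831


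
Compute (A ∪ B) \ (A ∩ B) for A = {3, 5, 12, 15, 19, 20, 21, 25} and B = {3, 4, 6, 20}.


A △ B = (A \ B) ∪ (B \ A) = elements in exactly one of A or B
A \ B = {5, 12, 15, 19, 21, 25}
B \ A = {4, 6}
A △ B = {4, 5, 6, 12, 15, 19, 21, 25}

A △ B = {4, 5, 6, 12, 15, 19, 21, 25}


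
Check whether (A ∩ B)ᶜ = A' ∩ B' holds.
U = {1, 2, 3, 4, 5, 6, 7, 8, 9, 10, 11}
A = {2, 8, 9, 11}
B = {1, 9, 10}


LHS: A ∩ B = {9}
(A ∩ B)' = U \ (A ∩ B) = {1, 2, 3, 4, 5, 6, 7, 8, 10, 11}
A' = {1, 3, 4, 5, 6, 7, 10}, B' = {2, 3, 4, 5, 6, 7, 8, 11}
Claimed RHS: A' ∩ B' = {3, 4, 5, 6, 7}
Identity is INVALID: LHS = {1, 2, 3, 4, 5, 6, 7, 8, 10, 11} but the RHS claimed here equals {3, 4, 5, 6, 7}. The correct form is (A ∩ B)' = A' ∪ B'.

Identity is invalid: (A ∩ B)' = {1, 2, 3, 4, 5, 6, 7, 8, 10, 11} but A' ∩ B' = {3, 4, 5, 6, 7}. The correct De Morgan law is (A ∩ B)' = A' ∪ B'.


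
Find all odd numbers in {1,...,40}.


Checking each candidate:
Condition: odd numbers in {1,...,40}
Result = {1, 3, 5, 7, 9, 11, 13, 15, 17, 19, 21, 23, 25, 27, 29, 31, 33, 35, 37, 39}

{1, 3, 5, 7, 9, 11, 13, 15, 17, 19, 21, 23, 25, 27, 29, 31, 33, 35, 37, 39}


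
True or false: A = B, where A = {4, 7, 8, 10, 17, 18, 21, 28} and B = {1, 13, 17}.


Two sets are equal iff they have exactly the same elements.
A = {4, 7, 8, 10, 17, 18, 21, 28}
B = {1, 13, 17}
Differences: {1, 4, 7, 8, 10, 13, 18, 21, 28}
A ≠ B

No, A ≠ B


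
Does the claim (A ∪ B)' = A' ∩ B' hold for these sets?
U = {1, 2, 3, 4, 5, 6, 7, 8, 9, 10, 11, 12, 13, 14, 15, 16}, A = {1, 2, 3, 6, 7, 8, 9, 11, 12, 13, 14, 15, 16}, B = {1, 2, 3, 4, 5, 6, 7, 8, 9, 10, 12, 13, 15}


LHS: A ∪ B = {1, 2, 3, 4, 5, 6, 7, 8, 9, 10, 11, 12, 13, 14, 15, 16}
(A ∪ B)' = U \ (A ∪ B) = ∅
A' = {4, 5, 10}, B' = {11, 14, 16}
Claimed RHS: A' ∩ B' = ∅
Identity is VALID: LHS = RHS = ∅ ✓

Identity is valid. (A ∪ B)' = A' ∩ B' = ∅


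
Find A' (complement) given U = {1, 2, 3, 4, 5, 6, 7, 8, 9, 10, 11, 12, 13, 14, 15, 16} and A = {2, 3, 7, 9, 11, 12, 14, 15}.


Aᶜ = U \ A = elements in U but not in A
U = {1, 2, 3, 4, 5, 6, 7, 8, 9, 10, 11, 12, 13, 14, 15, 16}
A = {2, 3, 7, 9, 11, 12, 14, 15}
Aᶜ = {1, 4, 5, 6, 8, 10, 13, 16}

Aᶜ = {1, 4, 5, 6, 8, 10, 13, 16}


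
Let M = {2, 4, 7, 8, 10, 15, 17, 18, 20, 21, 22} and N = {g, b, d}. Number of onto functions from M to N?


n = |M| = 11, k = |N| = 3. Surjections via inclusion-exclusion:
S(n,k) = Σ(-1)^i × C(k,i) × (k-i)^n, i=0 to k
i=0: (-1)^0×C(3,0)×3^11 = 177147
i=1: (-1)^1×C(3,1)×2^11 = -6144
i=2: (-1)^2×C(3,2)×1^11 = 3
i=3: (-1)^3×C(3,3)×0^11 = 0
Total = 171006

Number of surjections = 171006


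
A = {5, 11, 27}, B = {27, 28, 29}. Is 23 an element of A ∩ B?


A = {5, 11, 27}, B = {27, 28, 29}
A ∩ B = elements in both A and B
A ∩ B = {27}
Checking if 23 ∈ A ∩ B
23 is not in A ∩ B → False

23 ∉ A ∩ B


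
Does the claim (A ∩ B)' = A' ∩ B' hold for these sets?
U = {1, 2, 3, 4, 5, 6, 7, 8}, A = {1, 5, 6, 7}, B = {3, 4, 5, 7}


LHS: A ∩ B = {5, 7}
(A ∩ B)' = U \ (A ∩ B) = {1, 2, 3, 4, 6, 8}
A' = {2, 3, 4, 8}, B' = {1, 2, 6, 8}
Claimed RHS: A' ∩ B' = {2, 8}
Identity is INVALID: LHS = {1, 2, 3, 4, 6, 8} but the RHS claimed here equals {2, 8}. The correct form is (A ∩ B)' = A' ∪ B'.

Identity is invalid: (A ∩ B)' = {1, 2, 3, 4, 6, 8} but A' ∩ B' = {2, 8}. The correct De Morgan law is (A ∩ B)' = A' ∪ B'.


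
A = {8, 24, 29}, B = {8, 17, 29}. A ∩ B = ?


A ∩ B = elements in both A and B
A = {8, 24, 29}
B = {8, 17, 29}
A ∩ B = {8, 29}

A ∩ B = {8, 29}


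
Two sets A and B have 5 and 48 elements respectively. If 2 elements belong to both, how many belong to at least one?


|A ∪ B| = |A| + |B| - |A ∩ B|
= 5 + 48 - 2
= 51

|A ∪ B| = 51


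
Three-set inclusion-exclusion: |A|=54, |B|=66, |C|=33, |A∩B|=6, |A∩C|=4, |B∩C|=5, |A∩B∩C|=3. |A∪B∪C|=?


|A∪B∪C| = |A|+|B|+|C| - |A∩B|-|A∩C|-|B∩C| + |A∩B∩C|
= 54+66+33 - 6-4-5 + 3
= 153 - 15 + 3
= 141

|A ∪ B ∪ C| = 141


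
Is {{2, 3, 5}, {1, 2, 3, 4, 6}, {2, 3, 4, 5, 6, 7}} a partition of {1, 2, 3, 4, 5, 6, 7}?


A partition requires: (1) non-empty parts, (2) pairwise disjoint, (3) union = U
Parts: {2, 3, 5}, {1, 2, 3, 4, 6}, {2, 3, 4, 5, 6, 7}
Union of parts: {1, 2, 3, 4, 5, 6, 7}
U = {1, 2, 3, 4, 5, 6, 7}
All non-empty? True
Pairwise disjoint? False
Covers U? True

No, not a valid partition


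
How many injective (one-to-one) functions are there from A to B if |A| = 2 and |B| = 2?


An injection sends each of |A| = 2 inputs to a distinct output in B.
# injections = |B|·(|B|-1)·…·(|B|-|A|+1) = 2! / (2 - 2)!
= 2 × 1
= 2

Number of injections = 2


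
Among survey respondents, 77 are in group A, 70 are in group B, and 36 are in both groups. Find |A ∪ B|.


|A ∪ B| = |A| + |B| - |A ∩ B|
= 77 + 70 - 36
= 111

|A ∪ B| = 111


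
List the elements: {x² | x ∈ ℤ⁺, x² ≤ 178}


Checking each candidate:
Condition: positive perfect squares ≤ 178
Result = {1, 4, 9, 16, 25, 36, 49, 64, 81, 100, 121, 144, 169}

{1, 4, 9, 16, 25, 36, 49, 64, 81, 100, 121, 144, 169}


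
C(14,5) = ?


C(n,k) = n! / (k!(n-k)!)
C(14,5) = 14! / (5!9!)
= 2002

C(14,5) = 2002


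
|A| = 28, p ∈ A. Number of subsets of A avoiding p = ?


Subsets of A avoiding p are subsets of A \ {p}, which has 27 elements.
Count = 2^(n-1) = 2^27
= 134217728

Number of subsets avoiding p = 134217728


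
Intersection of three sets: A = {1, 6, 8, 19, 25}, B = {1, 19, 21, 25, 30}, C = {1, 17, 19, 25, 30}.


A ∩ B = {1, 19, 25}
(A ∩ B) ∩ C = {1, 19, 25}

A ∩ B ∩ C = {1, 19, 25}


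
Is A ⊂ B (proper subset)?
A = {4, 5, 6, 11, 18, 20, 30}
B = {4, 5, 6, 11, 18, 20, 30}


A ⊂ B requires: A ⊆ B AND A ≠ B.
A ⊆ B? Yes
A = B? Yes
A = B, so A is not a PROPER subset.

No, A is not a proper subset of B


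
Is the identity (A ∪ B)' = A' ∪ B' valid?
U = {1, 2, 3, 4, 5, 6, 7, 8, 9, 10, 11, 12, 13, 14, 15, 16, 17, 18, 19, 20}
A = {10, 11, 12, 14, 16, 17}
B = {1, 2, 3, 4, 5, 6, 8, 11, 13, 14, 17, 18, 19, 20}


LHS: A ∪ B = {1, 2, 3, 4, 5, 6, 8, 10, 11, 12, 13, 14, 16, 17, 18, 19, 20}
(A ∪ B)' = U \ (A ∪ B) = {7, 9, 15}
A' = {1, 2, 3, 4, 5, 6, 7, 8, 9, 13, 15, 18, 19, 20}, B' = {7, 9, 10, 12, 15, 16}
Claimed RHS: A' ∪ B' = {1, 2, 3, 4, 5, 6, 7, 8, 9, 10, 12, 13, 15, 16, 18, 19, 20}
Identity is INVALID: LHS = {7, 9, 15} but the RHS claimed here equals {1, 2, 3, 4, 5, 6, 7, 8, 9, 10, 12, 13, 15, 16, 18, 19, 20}. The correct form is (A ∪ B)' = A' ∩ B'.

Identity is invalid: (A ∪ B)' = {7, 9, 15} but A' ∪ B' = {1, 2, 3, 4, 5, 6, 7, 8, 9, 10, 12, 13, 15, 16, 18, 19, 20}. The correct De Morgan law is (A ∪ B)' = A' ∩ B'.


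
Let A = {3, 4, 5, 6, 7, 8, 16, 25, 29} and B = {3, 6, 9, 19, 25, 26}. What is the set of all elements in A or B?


A ∪ B = all elements in A or B (or both)
A = {3, 4, 5, 6, 7, 8, 16, 25, 29}
B = {3, 6, 9, 19, 25, 26}
A ∪ B = {3, 4, 5, 6, 7, 8, 9, 16, 19, 25, 26, 29}

A ∪ B = {3, 4, 5, 6, 7, 8, 9, 16, 19, 25, 26, 29}


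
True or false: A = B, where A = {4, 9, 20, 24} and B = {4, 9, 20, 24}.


Two sets are equal iff they have exactly the same elements.
A = {4, 9, 20, 24}
B = {4, 9, 20, 24}
Same elements → A = B

Yes, A = B


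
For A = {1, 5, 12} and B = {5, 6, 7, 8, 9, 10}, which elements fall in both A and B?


A = {1, 5, 12}
B = {5, 6, 7, 8, 9, 10}
Region: in both A and B
Elements: {5}

Elements in both A and B: {5}


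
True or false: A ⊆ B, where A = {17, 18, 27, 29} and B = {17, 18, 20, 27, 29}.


A ⊆ B means every element of A is in B.
All elements of A are in B.
So A ⊆ B.

Yes, A ⊆ B


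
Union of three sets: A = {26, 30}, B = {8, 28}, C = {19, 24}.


A ∪ B = {8, 26, 28, 30}
(A ∪ B) ∪ C = {8, 19, 24, 26, 28, 30}

A ∪ B ∪ C = {8, 19, 24, 26, 28, 30}


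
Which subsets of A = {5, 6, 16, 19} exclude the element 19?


A subset of A that omits 19 is a subset of A \ {19}, so there are 2^(n-1) = 2^3 = 8 of them.
Subsets excluding 19: ∅, {5}, {6}, {16}, {5, 6}, {5, 16}, {6, 16}, {5, 6, 16}

Subsets excluding 19 (8 total): ∅, {5}, {6}, {16}, {5, 6}, {5, 16}, {6, 16}, {5, 6, 16}


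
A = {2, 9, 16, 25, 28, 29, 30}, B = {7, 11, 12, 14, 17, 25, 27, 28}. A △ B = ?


A △ B = (A \ B) ∪ (B \ A) = elements in exactly one of A or B
A \ B = {2, 9, 16, 29, 30}
B \ A = {7, 11, 12, 14, 17, 27}
A △ B = {2, 7, 9, 11, 12, 14, 16, 17, 27, 29, 30}

A △ B = {2, 7, 9, 11, 12, 14, 16, 17, 27, 29, 30}


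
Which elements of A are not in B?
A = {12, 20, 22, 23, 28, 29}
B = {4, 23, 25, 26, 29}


A \ B = elements in A but not in B
A = {12, 20, 22, 23, 28, 29}
B = {4, 23, 25, 26, 29}
Remove from A any elements in B
A \ B = {12, 20, 22, 28}

A \ B = {12, 20, 22, 28}


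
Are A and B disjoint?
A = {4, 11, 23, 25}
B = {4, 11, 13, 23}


Disjoint means A ∩ B = ∅.
A ∩ B = {4, 11, 23}
A ∩ B ≠ ∅, so A and B are NOT disjoint.

No, A and B are not disjoint (A ∩ B = {4, 11, 23})


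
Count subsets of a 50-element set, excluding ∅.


Total subsets = 2^n = 2^50 = 1125899906842624
Non-empty subsets exclude the empty set: 2^n - 1
= 1125899906842624 - 1
= 1125899906842623

Number of non-empty subsets = 1125899906842623


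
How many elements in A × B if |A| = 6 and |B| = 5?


|A × B| = |A| × |B|
= 6 × 5
= 30

|A × B| = 30


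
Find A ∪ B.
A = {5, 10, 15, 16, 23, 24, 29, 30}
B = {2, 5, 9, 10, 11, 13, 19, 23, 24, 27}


A ∪ B = all elements in A or B (or both)
A = {5, 10, 15, 16, 23, 24, 29, 30}
B = {2, 5, 9, 10, 11, 13, 19, 23, 24, 27}
A ∪ B = {2, 5, 9, 10, 11, 13, 15, 16, 19, 23, 24, 27, 29, 30}

A ∪ B = {2, 5, 9, 10, 11, 13, 15, 16, 19, 23, 24, 27, 29, 30}


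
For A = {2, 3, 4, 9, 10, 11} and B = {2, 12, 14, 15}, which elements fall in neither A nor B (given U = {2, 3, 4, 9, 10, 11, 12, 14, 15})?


A = {2, 3, 4, 9, 10, 11}
B = {2, 12, 14, 15}
Region: in neither A nor B (given U = {2, 3, 4, 9, 10, 11, 12, 14, 15})
Elements: ∅

Elements in neither A nor B (given U = {2, 3, 4, 9, 10, 11, 12, 14, 15}): ∅


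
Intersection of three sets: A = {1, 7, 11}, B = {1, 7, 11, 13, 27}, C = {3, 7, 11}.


A ∩ B = {1, 7, 11}
(A ∩ B) ∩ C = {7, 11}

A ∩ B ∩ C = {7, 11}


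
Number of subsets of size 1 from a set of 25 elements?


C(n,k) = n! / (k!(n-k)!)
C(25,1) = 25! / (1!24!)
= 25

C(25,1) = 25


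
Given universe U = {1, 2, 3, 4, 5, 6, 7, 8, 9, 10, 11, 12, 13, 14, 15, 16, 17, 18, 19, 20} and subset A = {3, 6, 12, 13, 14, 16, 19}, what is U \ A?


Aᶜ = U \ A = elements in U but not in A
U = {1, 2, 3, 4, 5, 6, 7, 8, 9, 10, 11, 12, 13, 14, 15, 16, 17, 18, 19, 20}
A = {3, 6, 12, 13, 14, 16, 19}
Aᶜ = {1, 2, 4, 5, 7, 8, 9, 10, 11, 15, 17, 18, 20}

Aᶜ = {1, 2, 4, 5, 7, 8, 9, 10, 11, 15, 17, 18, 20}


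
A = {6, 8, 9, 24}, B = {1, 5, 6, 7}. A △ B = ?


A △ B = (A \ B) ∪ (B \ A) = elements in exactly one of A or B
A \ B = {8, 9, 24}
B \ A = {1, 5, 7}
A △ B = {1, 5, 7, 8, 9, 24}

A △ B = {1, 5, 7, 8, 9, 24}


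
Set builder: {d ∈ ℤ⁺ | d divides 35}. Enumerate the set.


Checking each candidate:
Condition: positive divisors of 35
Result = {1, 5, 7, 35}

{1, 5, 7, 35}


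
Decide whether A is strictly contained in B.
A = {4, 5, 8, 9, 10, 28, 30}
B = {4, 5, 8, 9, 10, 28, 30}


A ⊂ B requires: A ⊆ B AND A ≠ B.
A ⊆ B? Yes
A = B? Yes
A = B, so A is not a PROPER subset.

No, A is not a proper subset of B


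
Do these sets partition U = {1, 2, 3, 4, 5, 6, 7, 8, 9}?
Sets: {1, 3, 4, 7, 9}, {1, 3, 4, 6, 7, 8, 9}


A partition requires: (1) non-empty parts, (2) pairwise disjoint, (3) union = U
Parts: {1, 3, 4, 7, 9}, {1, 3, 4, 6, 7, 8, 9}
Union of parts: {1, 3, 4, 6, 7, 8, 9}
U = {1, 2, 3, 4, 5, 6, 7, 8, 9}
All non-empty? True
Pairwise disjoint? False
Covers U? False

No, not a valid partition


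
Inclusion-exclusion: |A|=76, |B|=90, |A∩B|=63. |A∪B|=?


|A ∪ B| = |A| + |B| - |A ∩ B|
= 76 + 90 - 63
= 103

|A ∪ B| = 103


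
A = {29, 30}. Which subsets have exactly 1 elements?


|A| = 2, so A has C(2,1) = 2 subsets of size 1.
Enumerate by choosing 1 elements from A at a time:
{29}, {30}

1-element subsets (2 total): {29}, {30}


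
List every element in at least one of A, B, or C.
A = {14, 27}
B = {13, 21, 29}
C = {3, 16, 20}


A ∪ B = {13, 14, 21, 27, 29}
(A ∪ B) ∪ C = {3, 13, 14, 16, 20, 21, 27, 29}

A ∪ B ∪ C = {3, 13, 14, 16, 20, 21, 27, 29}


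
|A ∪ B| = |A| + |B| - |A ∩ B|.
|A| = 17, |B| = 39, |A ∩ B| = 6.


|A ∪ B| = |A| + |B| - |A ∩ B|
= 17 + 39 - 6
= 50

|A ∪ B| = 50


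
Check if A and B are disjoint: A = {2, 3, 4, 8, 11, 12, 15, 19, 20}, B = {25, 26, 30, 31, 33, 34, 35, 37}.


Disjoint means A ∩ B = ∅.
A ∩ B = ∅
A ∩ B = ∅, so A and B are disjoint.

Yes, A and B are disjoint


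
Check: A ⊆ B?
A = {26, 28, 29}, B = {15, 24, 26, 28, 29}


A ⊆ B means every element of A is in B.
All elements of A are in B.
So A ⊆ B.

Yes, A ⊆ B


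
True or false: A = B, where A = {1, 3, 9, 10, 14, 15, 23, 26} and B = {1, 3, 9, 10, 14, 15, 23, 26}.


Two sets are equal iff they have exactly the same elements.
A = {1, 3, 9, 10, 14, 15, 23, 26}
B = {1, 3, 9, 10, 14, 15, 23, 26}
Same elements → A = B

Yes, A = B


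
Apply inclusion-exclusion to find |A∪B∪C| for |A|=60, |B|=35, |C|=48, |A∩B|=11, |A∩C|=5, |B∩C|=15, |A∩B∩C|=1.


|A∪B∪C| = |A|+|B|+|C| - |A∩B|-|A∩C|-|B∩C| + |A∩B∩C|
= 60+35+48 - 11-5-15 + 1
= 143 - 31 + 1
= 113

|A ∪ B ∪ C| = 113


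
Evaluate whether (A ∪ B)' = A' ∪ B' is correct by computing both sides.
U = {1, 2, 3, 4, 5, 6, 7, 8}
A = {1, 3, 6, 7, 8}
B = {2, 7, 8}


LHS: A ∪ B = {1, 2, 3, 6, 7, 8}
(A ∪ B)' = U \ (A ∪ B) = {4, 5}
A' = {2, 4, 5}, B' = {1, 3, 4, 5, 6}
Claimed RHS: A' ∪ B' = {1, 2, 3, 4, 5, 6}
Identity is INVALID: LHS = {4, 5} but the RHS claimed here equals {1, 2, 3, 4, 5, 6}. The correct form is (A ∪ B)' = A' ∩ B'.

Identity is invalid: (A ∪ B)' = {4, 5} but A' ∪ B' = {1, 2, 3, 4, 5, 6}. The correct De Morgan law is (A ∪ B)' = A' ∩ B'.


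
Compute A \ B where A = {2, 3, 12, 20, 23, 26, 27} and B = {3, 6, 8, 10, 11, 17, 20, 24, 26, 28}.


A \ B = elements in A but not in B
A = {2, 3, 12, 20, 23, 26, 27}
B = {3, 6, 8, 10, 11, 17, 20, 24, 26, 28}
Remove from A any elements in B
A \ B = {2, 12, 23, 27}

A \ B = {2, 12, 23, 27}


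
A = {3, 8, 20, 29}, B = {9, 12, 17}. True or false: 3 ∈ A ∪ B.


A = {3, 8, 20, 29}, B = {9, 12, 17}
A ∪ B = all elements in A or B
A ∪ B = {3, 8, 9, 12, 17, 20, 29}
Checking if 3 ∈ A ∪ B
3 is in A ∪ B → True

3 ∈ A ∪ B


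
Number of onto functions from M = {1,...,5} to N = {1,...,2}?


n = |M| = 5, k = |N| = 2. Surjections via inclusion-exclusion:
S(n,k) = Σ(-1)^i × C(k,i) × (k-i)^n, i=0 to k
i=0: (-1)^0×C(2,0)×2^5 = 32
i=1: (-1)^1×C(2,1)×1^5 = -2
i=2: (-1)^2×C(2,2)×0^5 = 0
Total = 30

Number of surjections = 30


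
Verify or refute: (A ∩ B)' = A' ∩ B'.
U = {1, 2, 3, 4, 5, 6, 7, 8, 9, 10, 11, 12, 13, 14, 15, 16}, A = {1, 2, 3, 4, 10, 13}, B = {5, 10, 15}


LHS: A ∩ B = {10}
(A ∩ B)' = U \ (A ∩ B) = {1, 2, 3, 4, 5, 6, 7, 8, 9, 11, 12, 13, 14, 15, 16}
A' = {5, 6, 7, 8, 9, 11, 12, 14, 15, 16}, B' = {1, 2, 3, 4, 6, 7, 8, 9, 11, 12, 13, 14, 16}
Claimed RHS: A' ∩ B' = {6, 7, 8, 9, 11, 12, 14, 16}
Identity is INVALID: LHS = {1, 2, 3, 4, 5, 6, 7, 8, 9, 11, 12, 13, 14, 15, 16} but the RHS claimed here equals {6, 7, 8, 9, 11, 12, 14, 16}. The correct form is (A ∩ B)' = A' ∪ B'.

Identity is invalid: (A ∩ B)' = {1, 2, 3, 4, 5, 6, 7, 8, 9, 11, 12, 13, 14, 15, 16} but A' ∩ B' = {6, 7, 8, 9, 11, 12, 14, 16}. The correct De Morgan law is (A ∩ B)' = A' ∪ B'.


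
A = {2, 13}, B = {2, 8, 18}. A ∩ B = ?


A ∩ B = elements in both A and B
A = {2, 13}
B = {2, 8, 18}
A ∩ B = {2}

A ∩ B = {2}


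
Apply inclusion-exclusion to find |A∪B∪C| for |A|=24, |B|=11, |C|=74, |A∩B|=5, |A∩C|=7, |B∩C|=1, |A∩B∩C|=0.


|A∪B∪C| = |A|+|B|+|C| - |A∩B|-|A∩C|-|B∩C| + |A∩B∩C|
= 24+11+74 - 5-7-1 + 0
= 109 - 13 + 0
= 96

|A ∪ B ∪ C| = 96


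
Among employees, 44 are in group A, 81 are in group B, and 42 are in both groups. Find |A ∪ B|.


|A ∪ B| = |A| + |B| - |A ∩ B|
= 44 + 81 - 42
= 83

|A ∪ B| = 83


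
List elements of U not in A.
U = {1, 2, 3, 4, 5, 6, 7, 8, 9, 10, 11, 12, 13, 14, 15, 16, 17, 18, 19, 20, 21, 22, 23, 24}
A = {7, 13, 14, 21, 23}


Aᶜ = U \ A = elements in U but not in A
U = {1, 2, 3, 4, 5, 6, 7, 8, 9, 10, 11, 12, 13, 14, 15, 16, 17, 18, 19, 20, 21, 22, 23, 24}
A = {7, 13, 14, 21, 23}
Aᶜ = {1, 2, 3, 4, 5, 6, 8, 9, 10, 11, 12, 15, 16, 17, 18, 19, 20, 22, 24}

Aᶜ = {1, 2, 3, 4, 5, 6, 8, 9, 10, 11, 12, 15, 16, 17, 18, 19, 20, 22, 24}


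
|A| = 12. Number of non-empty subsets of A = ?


Total subsets = 2^n = 2^12 = 4096
Non-empty subsets exclude the empty set: 2^n - 1
= 4096 - 1
= 4095

Number of non-empty subsets = 4095


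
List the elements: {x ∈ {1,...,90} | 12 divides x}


Checking each candidate:
Condition: multiples of 12 in {1,...,90}
Result = {12, 24, 36, 48, 60, 72, 84}

{12, 24, 36, 48, 60, 72, 84}


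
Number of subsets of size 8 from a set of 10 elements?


C(n,k) = n! / (k!(n-k)!)
C(10,8) = 10! / (8!2!)
= 45

C(10,8) = 45


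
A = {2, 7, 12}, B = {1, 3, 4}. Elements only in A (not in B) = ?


A = {2, 7, 12}
B = {1, 3, 4}
Region: only in A (not in B)
Elements: {2, 7, 12}

Elements only in A (not in B): {2, 7, 12}


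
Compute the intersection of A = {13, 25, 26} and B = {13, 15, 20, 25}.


A ∩ B = elements in both A and B
A = {13, 25, 26}
B = {13, 15, 20, 25}
A ∩ B = {13, 25}

A ∩ B = {13, 25}


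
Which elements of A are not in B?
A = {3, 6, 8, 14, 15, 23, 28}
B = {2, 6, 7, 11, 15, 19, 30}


A \ B = elements in A but not in B
A = {3, 6, 8, 14, 15, 23, 28}
B = {2, 6, 7, 11, 15, 19, 30}
Remove from A any elements in B
A \ B = {3, 8, 14, 23, 28}

A \ B = {3, 8, 14, 23, 28}


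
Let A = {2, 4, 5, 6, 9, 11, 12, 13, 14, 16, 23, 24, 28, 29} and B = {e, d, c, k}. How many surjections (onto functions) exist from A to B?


n = |A| = 14, k = |B| = 4. Surjections via inclusion-exclusion:
S(n,k) = Σ(-1)^i × C(k,i) × (k-i)^n, i=0 to k
i=0: (-1)^0×C(4,0)×4^14 = 268435456
i=1: (-1)^1×C(4,1)×3^14 = -19131876
i=2: (-1)^2×C(4,2)×2^14 = 98304
i=3: (-1)^3×C(4,3)×1^14 = -4
i=4: (-1)^4×C(4,4)×0^14 = 0
Total = 249401880

Number of surjections = 249401880


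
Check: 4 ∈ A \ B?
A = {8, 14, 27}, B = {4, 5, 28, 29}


A = {8, 14, 27}, B = {4, 5, 28, 29}
A \ B = elements in A but not in B
A \ B = {8, 14, 27}
Checking if 4 ∈ A \ B
4 is not in A \ B → False

4 ∉ A \ B


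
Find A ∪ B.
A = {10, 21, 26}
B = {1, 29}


A ∪ B = all elements in A or B (or both)
A = {10, 21, 26}
B = {1, 29}
A ∪ B = {1, 10, 21, 26, 29}

A ∪ B = {1, 10, 21, 26, 29}


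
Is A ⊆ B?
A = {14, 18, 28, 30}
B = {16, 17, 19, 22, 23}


A ⊆ B means every element of A is in B.
Elements in A not in B: {14, 18, 28, 30}
So A ⊄ B.

No, A ⊄ B


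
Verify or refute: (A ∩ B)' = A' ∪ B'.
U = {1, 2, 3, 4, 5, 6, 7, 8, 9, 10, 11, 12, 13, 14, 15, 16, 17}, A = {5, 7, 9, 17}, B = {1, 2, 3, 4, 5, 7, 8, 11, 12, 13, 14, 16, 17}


LHS: A ∩ B = {5, 7, 17}
(A ∩ B)' = U \ (A ∩ B) = {1, 2, 3, 4, 6, 8, 9, 10, 11, 12, 13, 14, 15, 16}
A' = {1, 2, 3, 4, 6, 8, 10, 11, 12, 13, 14, 15, 16}, B' = {6, 9, 10, 15}
Claimed RHS: A' ∪ B' = {1, 2, 3, 4, 6, 8, 9, 10, 11, 12, 13, 14, 15, 16}
Identity is VALID: LHS = RHS = {1, 2, 3, 4, 6, 8, 9, 10, 11, 12, 13, 14, 15, 16} ✓

Identity is valid. (A ∩ B)' = A' ∪ B' = {1, 2, 3, 4, 6, 8, 9, 10, 11, 12, 13, 14, 15, 16}


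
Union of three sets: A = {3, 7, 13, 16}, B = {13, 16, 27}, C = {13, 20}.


A ∪ B = {3, 7, 13, 16, 27}
(A ∪ B) ∪ C = {3, 7, 13, 16, 20, 27}

A ∪ B ∪ C = {3, 7, 13, 16, 20, 27}


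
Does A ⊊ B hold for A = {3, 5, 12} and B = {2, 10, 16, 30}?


A ⊂ B requires: A ⊆ B AND A ≠ B.
A ⊆ B? No
A ⊄ B, so A is not a proper subset.

No, A is not a proper subset of B


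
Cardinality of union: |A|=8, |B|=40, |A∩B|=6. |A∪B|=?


|A ∪ B| = |A| + |B| - |A ∩ B|
= 8 + 40 - 6
= 42

|A ∪ B| = 42


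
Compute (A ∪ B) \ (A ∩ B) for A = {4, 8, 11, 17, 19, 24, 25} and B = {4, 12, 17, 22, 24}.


A △ B = (A \ B) ∪ (B \ A) = elements in exactly one of A or B
A \ B = {8, 11, 19, 25}
B \ A = {12, 22}
A △ B = {8, 11, 12, 19, 22, 25}

A △ B = {8, 11, 12, 19, 22, 25}


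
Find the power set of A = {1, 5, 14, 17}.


|A| = 4, so |P(A)| = 2^4 = 16
Enumerate subsets by cardinality (0 to 4):
∅, {1}, {5}, {14}, {17}, {1, 5}, {1, 14}, {1, 17}, {5, 14}, {5, 17}, {14, 17}, {1, 5, 14}, {1, 5, 17}, {1, 14, 17}, {5, 14, 17}, {1, 5, 14, 17}

P(A) has 16 subsets: ∅, {1}, {5}, {14}, {17}, {1, 5}, {1, 14}, {1, 17}, {5, 14}, {5, 17}, {14, 17}, {1, 5, 14}, {1, 5, 17}, {1, 14, 17}, {5, 14, 17}, {1, 5, 14, 17}


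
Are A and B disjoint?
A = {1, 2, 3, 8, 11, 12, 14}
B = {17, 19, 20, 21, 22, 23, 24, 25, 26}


Disjoint means A ∩ B = ∅.
A ∩ B = ∅
A ∩ B = ∅, so A and B are disjoint.

Yes, A and B are disjoint


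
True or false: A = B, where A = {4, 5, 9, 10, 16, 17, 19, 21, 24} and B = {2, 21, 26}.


Two sets are equal iff they have exactly the same elements.
A = {4, 5, 9, 10, 16, 17, 19, 21, 24}
B = {2, 21, 26}
Differences: {2, 4, 5, 9, 10, 16, 17, 19, 24, 26}
A ≠ B

No, A ≠ B


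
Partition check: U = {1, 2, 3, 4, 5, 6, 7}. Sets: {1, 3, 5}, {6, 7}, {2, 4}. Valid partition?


A partition requires: (1) non-empty parts, (2) pairwise disjoint, (3) union = U
Parts: {1, 3, 5}, {6, 7}, {2, 4}
Union of parts: {1, 2, 3, 4, 5, 6, 7}
U = {1, 2, 3, 4, 5, 6, 7}
All non-empty? True
Pairwise disjoint? True
Covers U? True

Yes, valid partition


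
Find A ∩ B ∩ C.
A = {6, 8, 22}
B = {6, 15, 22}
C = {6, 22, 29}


A ∩ B = {6, 22}
(A ∩ B) ∩ C = {6, 22}

A ∩ B ∩ C = {6, 22}


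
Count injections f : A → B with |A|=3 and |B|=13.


An injection sends each of |A| = 3 inputs to a distinct output in B.
# injections = |B|·(|B|-1)·…·(|B|-|A|+1) = 13! / (13 - 3)!
= 13 × 12 × 11
= 1716

Number of injections = 1716


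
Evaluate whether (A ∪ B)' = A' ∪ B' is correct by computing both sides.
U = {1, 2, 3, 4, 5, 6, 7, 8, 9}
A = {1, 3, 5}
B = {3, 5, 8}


LHS: A ∪ B = {1, 3, 5, 8}
(A ∪ B)' = U \ (A ∪ B) = {2, 4, 6, 7, 9}
A' = {2, 4, 6, 7, 8, 9}, B' = {1, 2, 4, 6, 7, 9}
Claimed RHS: A' ∪ B' = {1, 2, 4, 6, 7, 8, 9}
Identity is INVALID: LHS = {2, 4, 6, 7, 9} but the RHS claimed here equals {1, 2, 4, 6, 7, 8, 9}. The correct form is (A ∪ B)' = A' ∩ B'.

Identity is invalid: (A ∪ B)' = {2, 4, 6, 7, 9} but A' ∪ B' = {1, 2, 4, 6, 7, 8, 9}. The correct De Morgan law is (A ∪ B)' = A' ∩ B'.


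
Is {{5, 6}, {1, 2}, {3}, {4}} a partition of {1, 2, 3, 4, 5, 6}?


A partition requires: (1) non-empty parts, (2) pairwise disjoint, (3) union = U
Parts: {5, 6}, {1, 2}, {3}, {4}
Union of parts: {1, 2, 3, 4, 5, 6}
U = {1, 2, 3, 4, 5, 6}
All non-empty? True
Pairwise disjoint? True
Covers U? True

Yes, valid partition


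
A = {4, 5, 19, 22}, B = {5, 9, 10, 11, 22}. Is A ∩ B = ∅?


Disjoint means A ∩ B = ∅.
A ∩ B = {5, 22}
A ∩ B ≠ ∅, so A and B are NOT disjoint.

No, A and B are not disjoint (A ∩ B = {5, 22})


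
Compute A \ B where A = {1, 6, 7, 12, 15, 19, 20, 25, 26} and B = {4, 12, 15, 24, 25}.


A \ B = elements in A but not in B
A = {1, 6, 7, 12, 15, 19, 20, 25, 26}
B = {4, 12, 15, 24, 25}
Remove from A any elements in B
A \ B = {1, 6, 7, 19, 20, 26}

A \ B = {1, 6, 7, 19, 20, 26}


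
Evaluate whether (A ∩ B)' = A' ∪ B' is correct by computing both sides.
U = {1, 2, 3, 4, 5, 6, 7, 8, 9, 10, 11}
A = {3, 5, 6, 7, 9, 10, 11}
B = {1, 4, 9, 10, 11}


LHS: A ∩ B = {9, 10, 11}
(A ∩ B)' = U \ (A ∩ B) = {1, 2, 3, 4, 5, 6, 7, 8}
A' = {1, 2, 4, 8}, B' = {2, 3, 5, 6, 7, 8}
Claimed RHS: A' ∪ B' = {1, 2, 3, 4, 5, 6, 7, 8}
Identity is VALID: LHS = RHS = {1, 2, 3, 4, 5, 6, 7, 8} ✓

Identity is valid. (A ∩ B)' = A' ∪ B' = {1, 2, 3, 4, 5, 6, 7, 8}


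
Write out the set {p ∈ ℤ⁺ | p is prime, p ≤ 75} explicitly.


Checking each candidate:
Condition: primes ≤ 75
Result = {2, 3, 5, 7, 11, 13, 17, 19, 23, 29, 31, 37, 41, 43, 47, 53, 59, 61, 67, 71, 73}

{2, 3, 5, 7, 11, 13, 17, 19, 23, 29, 31, 37, 41, 43, 47, 53, 59, 61, 67, 71, 73}


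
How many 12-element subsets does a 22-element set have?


C(n,k) = n! / (k!(n-k)!)
C(22,12) = 22! / (12!10!)
= 646646

C(22,12) = 646646


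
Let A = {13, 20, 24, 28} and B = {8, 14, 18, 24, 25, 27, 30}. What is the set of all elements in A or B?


A ∪ B = all elements in A or B (or both)
A = {13, 20, 24, 28}
B = {8, 14, 18, 24, 25, 27, 30}
A ∪ B = {8, 13, 14, 18, 20, 24, 25, 27, 28, 30}

A ∪ B = {8, 13, 14, 18, 20, 24, 25, 27, 28, 30}


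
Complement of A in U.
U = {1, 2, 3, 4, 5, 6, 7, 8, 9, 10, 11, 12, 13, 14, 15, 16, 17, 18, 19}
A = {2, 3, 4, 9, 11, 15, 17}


Aᶜ = U \ A = elements in U but not in A
U = {1, 2, 3, 4, 5, 6, 7, 8, 9, 10, 11, 12, 13, 14, 15, 16, 17, 18, 19}
A = {2, 3, 4, 9, 11, 15, 17}
Aᶜ = {1, 5, 6, 7, 8, 10, 12, 13, 14, 16, 18, 19}

Aᶜ = {1, 5, 6, 7, 8, 10, 12, 13, 14, 16, 18, 19}


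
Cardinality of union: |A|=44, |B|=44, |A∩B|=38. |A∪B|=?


|A ∪ B| = |A| + |B| - |A ∩ B|
= 44 + 44 - 38
= 50

|A ∪ B| = 50


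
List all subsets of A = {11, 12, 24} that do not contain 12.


A subset of A that omits 12 is a subset of A \ {12}, so there are 2^(n-1) = 2^2 = 4 of them.
Subsets excluding 12: ∅, {11}, {24}, {11, 24}

Subsets excluding 12 (4 total): ∅, {11}, {24}, {11, 24}


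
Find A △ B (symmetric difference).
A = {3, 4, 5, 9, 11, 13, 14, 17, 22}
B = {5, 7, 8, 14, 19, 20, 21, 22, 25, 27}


A △ B = (A \ B) ∪ (B \ A) = elements in exactly one of A or B
A \ B = {3, 4, 9, 11, 13, 17}
B \ A = {7, 8, 19, 20, 21, 25, 27}
A △ B = {3, 4, 7, 8, 9, 11, 13, 17, 19, 20, 21, 25, 27}

A △ B = {3, 4, 7, 8, 9, 11, 13, 17, 19, 20, 21, 25, 27}


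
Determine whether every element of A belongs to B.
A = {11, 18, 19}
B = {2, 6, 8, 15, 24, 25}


A ⊆ B means every element of A is in B.
Elements in A not in B: {11, 18, 19}
So A ⊄ B.

No, A ⊄ B


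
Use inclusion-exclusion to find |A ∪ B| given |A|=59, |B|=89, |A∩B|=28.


|A ∪ B| = |A| + |B| - |A ∩ B|
= 59 + 89 - 28
= 120

|A ∪ B| = 120


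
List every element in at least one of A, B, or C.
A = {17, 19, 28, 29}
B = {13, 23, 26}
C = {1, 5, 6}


A ∪ B = {13, 17, 19, 23, 26, 28, 29}
(A ∪ B) ∪ C = {1, 5, 6, 13, 17, 19, 23, 26, 28, 29}

A ∪ B ∪ C = {1, 5, 6, 13, 17, 19, 23, 26, 28, 29}


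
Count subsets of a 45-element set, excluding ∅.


Total subsets = 2^n = 2^45 = 35184372088832
Non-empty subsets exclude the empty set: 2^n - 1
= 35184372088832 - 1
= 35184372088831

Number of non-empty subsets = 35184372088831


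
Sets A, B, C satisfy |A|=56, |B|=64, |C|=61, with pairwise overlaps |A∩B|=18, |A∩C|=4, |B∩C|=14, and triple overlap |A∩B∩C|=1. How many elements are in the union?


|A∪B∪C| = |A|+|B|+|C| - |A∩B|-|A∩C|-|B∩C| + |A∩B∩C|
= 56+64+61 - 18-4-14 + 1
= 181 - 36 + 1
= 146

|A ∪ B ∪ C| = 146


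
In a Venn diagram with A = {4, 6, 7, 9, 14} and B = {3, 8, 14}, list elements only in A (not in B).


A = {4, 6, 7, 9, 14}
B = {3, 8, 14}
Region: only in A (not in B)
Elements: {4, 6, 7, 9}

Elements only in A (not in B): {4, 6, 7, 9}


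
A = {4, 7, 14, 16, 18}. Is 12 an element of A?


A = {4, 7, 14, 16, 18}
Checking if 12 is in A
12 is not in A → False

12 ∉ A


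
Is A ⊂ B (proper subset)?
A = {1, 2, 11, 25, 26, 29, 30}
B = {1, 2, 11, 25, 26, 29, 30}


A ⊂ B requires: A ⊆ B AND A ≠ B.
A ⊆ B? Yes
A = B? Yes
A = B, so A is not a PROPER subset.

No, A is not a proper subset of B


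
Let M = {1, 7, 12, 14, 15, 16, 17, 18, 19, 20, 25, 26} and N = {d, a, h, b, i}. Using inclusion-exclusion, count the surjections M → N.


n = |M| = 12, k = |N| = 5. Surjections via inclusion-exclusion:
S(n,k) = Σ(-1)^i × C(k,i) × (k-i)^n, i=0 to k
i=0: (-1)^0×C(5,0)×5^12 = 244140625
i=1: (-1)^1×C(5,1)×4^12 = -83886080
i=2: (-1)^2×C(5,2)×3^12 = 5314410
i=3: (-1)^3×C(5,3)×2^12 = -40960
i=4: (-1)^4×C(5,4)×1^12 = 5
i=5: (-1)^5×C(5,5)×0^12 = 0
Total = 165528000

Number of surjections = 165528000


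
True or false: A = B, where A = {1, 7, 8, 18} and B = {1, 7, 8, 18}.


Two sets are equal iff they have exactly the same elements.
A = {1, 7, 8, 18}
B = {1, 7, 8, 18}
Same elements → A = B

Yes, A = B


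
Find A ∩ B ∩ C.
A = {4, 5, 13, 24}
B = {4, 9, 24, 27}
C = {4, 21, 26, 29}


A ∩ B = {4, 24}
(A ∩ B) ∩ C = {4}

A ∩ B ∩ C = {4}


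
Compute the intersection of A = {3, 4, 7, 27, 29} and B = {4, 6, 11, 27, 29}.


A ∩ B = elements in both A and B
A = {3, 4, 7, 27, 29}
B = {4, 6, 11, 27, 29}
A ∩ B = {4, 27, 29}

A ∩ B = {4, 27, 29}


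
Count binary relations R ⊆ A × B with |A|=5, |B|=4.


A relation from A to B is any subset of A × B.
|A × B| = 5 × 4 = 20
# relations = 2^|A × B| = 2^20 = 1048576

Number of relations = 1048576


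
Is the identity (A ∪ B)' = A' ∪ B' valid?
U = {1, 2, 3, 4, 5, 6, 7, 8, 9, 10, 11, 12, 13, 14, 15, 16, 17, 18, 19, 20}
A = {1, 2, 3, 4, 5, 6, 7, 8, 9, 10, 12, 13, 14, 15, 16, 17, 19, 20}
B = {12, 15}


LHS: A ∪ B = {1, 2, 3, 4, 5, 6, 7, 8, 9, 10, 12, 13, 14, 15, 16, 17, 19, 20}
(A ∪ B)' = U \ (A ∪ B) = {11, 18}
A' = {11, 18}, B' = {1, 2, 3, 4, 5, 6, 7, 8, 9, 10, 11, 13, 14, 16, 17, 18, 19, 20}
Claimed RHS: A' ∪ B' = {1, 2, 3, 4, 5, 6, 7, 8, 9, 10, 11, 13, 14, 16, 17, 18, 19, 20}
Identity is INVALID: LHS = {11, 18} but the RHS claimed here equals {1, 2, 3, 4, 5, 6, 7, 8, 9, 10, 11, 13, 14, 16, 17, 18, 19, 20}. The correct form is (A ∪ B)' = A' ∩ B'.

Identity is invalid: (A ∪ B)' = {11, 18} but A' ∪ B' = {1, 2, 3, 4, 5, 6, 7, 8, 9, 10, 11, 13, 14, 16, 17, 18, 19, 20}. The correct De Morgan law is (A ∪ B)' = A' ∩ B'.


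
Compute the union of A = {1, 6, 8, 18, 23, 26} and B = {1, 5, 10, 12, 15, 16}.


A ∪ B = all elements in A or B (or both)
A = {1, 6, 8, 18, 23, 26}
B = {1, 5, 10, 12, 15, 16}
A ∪ B = {1, 5, 6, 8, 10, 12, 15, 16, 18, 23, 26}

A ∪ B = {1, 5, 6, 8, 10, 12, 15, 16, 18, 23, 26}


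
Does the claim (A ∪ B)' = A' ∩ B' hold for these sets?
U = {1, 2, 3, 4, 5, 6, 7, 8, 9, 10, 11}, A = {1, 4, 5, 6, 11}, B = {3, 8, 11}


LHS: A ∪ B = {1, 3, 4, 5, 6, 8, 11}
(A ∪ B)' = U \ (A ∪ B) = {2, 7, 9, 10}
A' = {2, 3, 7, 8, 9, 10}, B' = {1, 2, 4, 5, 6, 7, 9, 10}
Claimed RHS: A' ∩ B' = {2, 7, 9, 10}
Identity is VALID: LHS = RHS = {2, 7, 9, 10} ✓

Identity is valid. (A ∪ B)' = A' ∩ B' = {2, 7, 9, 10}


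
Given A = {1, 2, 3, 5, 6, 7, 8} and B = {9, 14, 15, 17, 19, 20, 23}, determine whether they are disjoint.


Disjoint means A ∩ B = ∅.
A ∩ B = ∅
A ∩ B = ∅, so A and B are disjoint.

Yes, A and B are disjoint


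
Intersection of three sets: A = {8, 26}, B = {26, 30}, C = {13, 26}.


A ∩ B = {26}
(A ∩ B) ∩ C = {26}

A ∩ B ∩ C = {26}


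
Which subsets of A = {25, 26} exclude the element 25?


A subset of A that omits 25 is a subset of A \ {25}, so there are 2^(n-1) = 2^1 = 2 of them.
Subsets excluding 25: ∅, {26}

Subsets excluding 25 (2 total): ∅, {26}


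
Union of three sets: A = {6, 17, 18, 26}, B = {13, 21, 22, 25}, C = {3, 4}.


A ∪ B = {6, 13, 17, 18, 21, 22, 25, 26}
(A ∪ B) ∪ C = {3, 4, 6, 13, 17, 18, 21, 22, 25, 26}

A ∪ B ∪ C = {3, 4, 6, 13, 17, 18, 21, 22, 25, 26}


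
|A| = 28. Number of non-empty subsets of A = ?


Total subsets = 2^n = 2^28 = 268435456
Non-empty subsets exclude the empty set: 2^n - 1
= 268435456 - 1
= 268435455

Number of non-empty subsets = 268435455


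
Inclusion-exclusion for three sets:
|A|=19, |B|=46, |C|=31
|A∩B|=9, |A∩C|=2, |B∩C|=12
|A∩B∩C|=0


|A∪B∪C| = |A|+|B|+|C| - |A∩B|-|A∩C|-|B∩C| + |A∩B∩C|
= 19+46+31 - 9-2-12 + 0
= 96 - 23 + 0
= 73

|A ∪ B ∪ C| = 73


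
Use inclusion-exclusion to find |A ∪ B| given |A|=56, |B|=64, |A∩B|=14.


|A ∪ B| = |A| + |B| - |A ∩ B|
= 56 + 64 - 14
= 106

|A ∪ B| = 106


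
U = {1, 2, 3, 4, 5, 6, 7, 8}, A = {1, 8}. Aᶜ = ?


Aᶜ = U \ A = elements in U but not in A
U = {1, 2, 3, 4, 5, 6, 7, 8}
A = {1, 8}
Aᶜ = {2, 3, 4, 5, 6, 7}

Aᶜ = {2, 3, 4, 5, 6, 7}


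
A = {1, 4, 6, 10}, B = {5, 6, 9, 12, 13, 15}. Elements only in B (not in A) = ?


A = {1, 4, 6, 10}
B = {5, 6, 9, 12, 13, 15}
Region: only in B (not in A)
Elements: {5, 9, 12, 13, 15}

Elements only in B (not in A): {5, 9, 12, 13, 15}


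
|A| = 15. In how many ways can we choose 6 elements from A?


C(n,k) = n! / (k!(n-k)!)
C(15,6) = 15! / (6!9!)
= 5005

C(15,6) = 5005
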